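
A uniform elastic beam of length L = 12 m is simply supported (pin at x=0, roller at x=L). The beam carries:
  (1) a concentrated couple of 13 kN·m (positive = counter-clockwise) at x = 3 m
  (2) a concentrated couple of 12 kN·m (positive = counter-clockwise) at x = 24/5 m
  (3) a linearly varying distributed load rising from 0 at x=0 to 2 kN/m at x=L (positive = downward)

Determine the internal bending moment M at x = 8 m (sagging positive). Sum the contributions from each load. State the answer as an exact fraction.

M(8) = 85/9 kN·m

Load 1 — applied couple M₀=13 kN·m at a=3 m (b=L-a=9):
  M_1 = M₀x/L - M₀  [x>a] = 13·8/12 - 13 = -13/3 kN·m
Load 2 — applied couple M₀=12 kN·m at a=24/5 m (b=L-a=36/5):
  M_2 = M₀x/L - M₀  [x>a] = 12·8/12 - 12 = -4 kN·m
Load 3 — triangular load w₀=2 kN/m (0→w₀ over full span):
  M_3 = w₀Lx/6 - w₀x³/(6L) = 2·12·8/6 - 2·8³/(6·12) = 160/9 kN·m
Superposition: M = Σ M_i = 85/9 kN·m ≈ 9.444444 kN·m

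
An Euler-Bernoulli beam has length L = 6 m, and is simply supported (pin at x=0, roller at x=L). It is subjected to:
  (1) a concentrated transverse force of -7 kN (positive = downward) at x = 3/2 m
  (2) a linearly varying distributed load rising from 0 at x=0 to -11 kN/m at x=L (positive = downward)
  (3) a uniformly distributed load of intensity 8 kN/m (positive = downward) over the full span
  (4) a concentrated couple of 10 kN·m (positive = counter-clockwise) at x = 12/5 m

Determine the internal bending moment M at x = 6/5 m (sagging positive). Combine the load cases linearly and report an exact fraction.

Load 1 — point force P=-7 kN at a=3/2 m (b=L-a=9/2):
  M_1 = Pbx/L  [x≤a] = (-7)·(9/2)·(6/5)/6 = -63/10 kN·m
Load 2 — triangular load w₀=-11 kN/m (0→w₀ over full span):
  M_2 = w₀Lx/6 - w₀x³/(6L) = (-11)·6·(6/5)/6 - (-11)·(6/5)³/(6·6) = -1584/125 kN·m
Load 3 — uniform load w=8 kN/m over full span:
  M_3 = wx(L-x)/2 = 8·(6/5)·(6-(6/5))/2 = 576/25 kN·m
Load 4 — applied couple M₀=10 kN·m at a=12/5 m (b=L-a=18/5):
  M_4 = M₀x/L  [x≤a] = 10·(6/5)/6 = 2 kN·m
Superposition: M = Σ M_i = 1517/250 kN·m ≈ 6.068000 kN·m

M(6/5) = 1517/250 kN·m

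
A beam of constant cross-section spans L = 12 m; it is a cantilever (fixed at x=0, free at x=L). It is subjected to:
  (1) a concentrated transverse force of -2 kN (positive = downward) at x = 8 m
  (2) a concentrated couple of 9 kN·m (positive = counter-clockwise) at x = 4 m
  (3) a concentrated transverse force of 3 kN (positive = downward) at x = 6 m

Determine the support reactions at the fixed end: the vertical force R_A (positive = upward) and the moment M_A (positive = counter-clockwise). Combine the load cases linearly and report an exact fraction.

Load 1 — point force P=-2 kN at a=8 m (b=L-a=4):
  R_A = P = (-2) = -2 kN
  M_A = Pa = (-2)·8 = -16 kN·m
Load 2 — applied couple M₀=9 kN·m at a=4 m (b=L-a=8):
  R_A = 0 kN
  M_A = -M₀ = -9 kN·m
Load 3 — point force P=3 kN at a=6 m (b=L-a=6):
  R_A = P = 3 kN
  M_A = Pa = 3·6 = 18 kN·m
Superposition: R_A = 1 kN, M_A = -7 kN·m

R_A = 1 kN, M_A = -7 kN·m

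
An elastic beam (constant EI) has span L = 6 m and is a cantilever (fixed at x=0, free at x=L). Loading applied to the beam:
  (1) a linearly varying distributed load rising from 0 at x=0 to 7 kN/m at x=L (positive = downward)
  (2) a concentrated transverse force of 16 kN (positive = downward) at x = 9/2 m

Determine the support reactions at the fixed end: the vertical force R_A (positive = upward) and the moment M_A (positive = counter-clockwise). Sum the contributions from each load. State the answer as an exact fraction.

Load 1 — triangular load w₀=7 kN/m (0→w₀ over full span):
  R_A = w₀L/2 = 7·6/2 = 21 kN
  M_A = w₀L²/3 = 7·6²/3 = 84 kN·m
Load 2 — point force P=16 kN at a=9/2 m (b=L-a=3/2):
  R_A = P = 16 kN
  M_A = Pa = 16·(9/2) = 72 kN·m
Superposition: R_A = 37 kN, M_A = 156 kN·m

R_A = 37 kN, M_A = 156 kN·m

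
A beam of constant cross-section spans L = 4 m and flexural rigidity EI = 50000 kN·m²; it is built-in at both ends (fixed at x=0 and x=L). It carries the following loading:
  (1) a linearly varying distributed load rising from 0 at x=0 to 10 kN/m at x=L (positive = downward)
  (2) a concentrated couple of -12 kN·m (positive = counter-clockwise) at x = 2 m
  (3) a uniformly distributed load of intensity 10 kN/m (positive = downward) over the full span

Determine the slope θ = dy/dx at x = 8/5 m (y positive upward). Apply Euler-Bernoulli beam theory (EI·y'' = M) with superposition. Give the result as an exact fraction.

θ(8/5) = -79/781250 rad

Load 1 — triangular load w₀=10 kN/m (0→w₀ over full span):
  θ_1 = -w₀(2x(L-x)(L-2x)(x+2L)+x²(L-x)²)/(120LEI) = -10·(2·(8/5)·(4-(8/5))·(4-2·(8/5))·((8/5)+2·4)+(8/5)²·(4-(8/5))²)/(120·4·50000) = -12/390625 rad
Load 2 — applied couple M₀=-12 kN·m at a=2 m (b=L-a=2):
  θ_2 = (R_Ax²/2 - M_Ax)/EI  [x≤a] with R_A=-9/2, M_A=-3 = ((-9/2)·(8/5)²/2 - (-3)·(8/5))/50000 = -3/156250 rad
Load 3 — uniform load w=10 kN/m over full span:
  θ_3 = -wx(L-x)(L-2x)/(12EI) = -10·(8/5)·(4-(8/5))·(4-2·(8/5))/(12·50000) = -4/78125 rad
Superposition: θ = Σ θ_i = -79/781250 rad ≈ -0.000101 rad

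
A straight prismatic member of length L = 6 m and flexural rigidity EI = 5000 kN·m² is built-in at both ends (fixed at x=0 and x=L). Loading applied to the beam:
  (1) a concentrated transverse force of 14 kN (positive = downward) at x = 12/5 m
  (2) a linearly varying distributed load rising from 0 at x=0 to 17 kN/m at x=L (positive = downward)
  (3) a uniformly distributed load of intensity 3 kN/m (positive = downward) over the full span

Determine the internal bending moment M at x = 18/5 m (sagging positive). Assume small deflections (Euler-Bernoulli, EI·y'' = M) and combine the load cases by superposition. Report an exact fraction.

Load 1 — point force P=14 kN at a=12/5 m (b=L-a=18/5):
  M_1 = Pa²(a+3b)(L-x)/L³ - Pa²b/L²  [x>a] = 14·(12/5)²·((12/5)+3·(18/5))·(6-(18/5))/6³ - 14·(12/5)²·(18/5)/6² = 2352/625 kN·m
Load 2 — triangular load w₀=17 kN/m (0→w₀ over full span):
  M_2 = 3w₀Lx/20 - w₀L²/30 - w₀x³/(6L) = 3·17·6·(18/5)/20 - 17·6²/30 - 17·(18/5)³/(6·6) = 1581/125 kN·m
Load 3 — uniform load w=3 kN/m over full span:
  M_3 = wLx/2 - wL²/12 - wx²/2 = 3·6·(18/5)/2 - 3·6²/12 - 3·(18/5)²/2 = 99/25 kN·m
Superposition: M = Σ M_i = 12732/625 kN·m ≈ 20.371200 kN·m

M(18/5) = 12732/625 kN·m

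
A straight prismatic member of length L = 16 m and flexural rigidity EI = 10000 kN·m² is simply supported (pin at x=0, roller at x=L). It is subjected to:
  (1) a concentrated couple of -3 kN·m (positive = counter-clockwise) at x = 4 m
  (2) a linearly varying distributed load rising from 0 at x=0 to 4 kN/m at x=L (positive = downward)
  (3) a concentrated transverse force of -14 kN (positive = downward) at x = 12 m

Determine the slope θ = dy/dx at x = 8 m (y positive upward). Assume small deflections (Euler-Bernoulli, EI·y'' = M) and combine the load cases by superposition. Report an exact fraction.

θ(8) = 773/900000 rad

Load 1 — applied couple M₀=-3 kN·m at a=4 m (b=L-a=12):
  θ_1 = (M₀x²/(2L)-M₀(x-a)+C₁)/EI  [x>a] with C₁=M₀(3b²-L²)/(6L)=-11/2 = ((-3)·8²/(2·16)-(-3)·(8-4)+(-11/2))/10000 = 1/20000 rad
Load 2 — triangular load w₀=4 kN/m (0→w₀ over full span):
  θ_2 = -w₀(7L⁴-30L²x²+15x⁴)/(360LEI) = -4·(7·16⁴-30·16²·8²+15·8⁴)/(360·16·10000) = -56/28125 rad
Load 3 — point force P=-14 kN at a=12 m (b=L-a=4):
  θ_3 = -Pb(L²-b²-3x²)/(6LEI)  [x≤a] = -(-14)·4·(16²-4²-3·8²)/(6·16·10000) = 7/2500 rad
Superposition: θ = Σ θ_i = 773/900000 rad ≈ 0.000859 rad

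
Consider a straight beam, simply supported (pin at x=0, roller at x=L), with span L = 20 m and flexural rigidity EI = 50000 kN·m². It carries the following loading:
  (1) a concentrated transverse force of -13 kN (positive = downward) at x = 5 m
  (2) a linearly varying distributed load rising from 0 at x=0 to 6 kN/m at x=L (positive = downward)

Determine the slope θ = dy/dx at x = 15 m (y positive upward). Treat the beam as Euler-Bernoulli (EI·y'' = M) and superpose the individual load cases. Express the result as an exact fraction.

Load 1 — point force P=-13 kN at a=5 m (b=L-a=15):
  θ_1 = -Pa(2L²-6Lx+3x²+a²)/(6LEI)  [x>a] = -(-13)·5·(2·20²-6·20·15+3·15²+5²)/(6·20·50000) = -13/4000 rad
Load 2 — triangular load w₀=6 kN/m (0→w₀ over full span):
  θ_2 = -w₀(7L⁴-30L²x²+15x⁴)/(360LEI) = -6·(7·20⁴-30·20²·15²+15·15⁴)/(360·20·50000) = 1313/96000 rad
Superposition: θ = Σ θ_i = 1001/96000 rad ≈ 0.010427 rad

θ(15) = 1001/96000 rad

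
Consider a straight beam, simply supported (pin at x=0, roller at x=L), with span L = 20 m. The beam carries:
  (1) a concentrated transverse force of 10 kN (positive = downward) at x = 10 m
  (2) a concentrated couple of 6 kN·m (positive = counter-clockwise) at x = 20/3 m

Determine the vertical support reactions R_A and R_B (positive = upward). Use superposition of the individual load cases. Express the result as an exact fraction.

R_A = 53/10 kN, R_B = 47/10 kN

Load 1 — point force P=10 kN at a=10 m (b=L-a=10):
  R_A = Pb/L = 10·10/20 = 5 kN
  R_B = Pa/L = 10·10/20 = 5 kN
Load 2 — applied couple M₀=6 kN·m at a=20/3 m (b=L-a=40/3):
  R_A = M₀/L = 6/20 = 3/10 kN
  R_B = -M₀/L = -6/20 = -3/10 kN
Superposition: R_A = 53/10 kN, R_B = 47/10 kN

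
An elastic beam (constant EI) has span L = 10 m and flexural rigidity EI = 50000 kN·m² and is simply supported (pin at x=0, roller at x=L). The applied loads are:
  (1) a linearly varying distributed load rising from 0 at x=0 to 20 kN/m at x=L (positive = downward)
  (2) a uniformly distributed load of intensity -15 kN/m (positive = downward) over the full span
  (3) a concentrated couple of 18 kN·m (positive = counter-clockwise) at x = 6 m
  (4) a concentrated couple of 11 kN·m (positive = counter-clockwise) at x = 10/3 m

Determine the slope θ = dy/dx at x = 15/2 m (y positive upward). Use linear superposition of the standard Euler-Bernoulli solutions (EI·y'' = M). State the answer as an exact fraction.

Load 1 — triangular load w₀=20 kN/m (0→w₀ over full span):
  θ_1 = -w₀(7L⁴-30L²x²+15x⁴)/(360LEI) = -20·(7·10⁴-30·10²·(15/2)²+15·(15/2)⁴)/(360·10·50000) = 1313/230400 rad
Load 2 — uniform load w=-15 kN/m over full span:
  θ_2 = -w(L³-6Lx²+4x³)/(24EI) = -(-15)·(10³-6·10·(15/2)²+4·(15/2)³)/(24·50000) = -11/1280 rad
Load 3 — applied couple M₀=18 kN·m at a=6 m (b=L-a=4):
  θ_3 = (M₀x²/(2L)-M₀(x-a)+C₁)/EI  [x>a] with C₁=M₀(3b²-L²)/(6L)=-78/5 = (18·(15/2)²/(2·10)-18·((15/2)-6)+(-78/5))/50000 = 321/2000000 rad
Load 4 — applied couple M₀=11 kN·m at a=10/3 m (b=L-a=20/3):
  θ_4 = (M₀x²/(2L)-M₀(x-a)+C₁)/EI  [x>a] with C₁=M₀(3b²-L²)/(6L)=55/9 = (11·(15/2)²/(2·10)-11·((15/2)-(10/3))+(55/9))/50000 = -253/1440000 rad
Superposition: θ = Σ θ_i = -419063/144000000 rad ≈ -0.002910 rad

θ(15/2) = -419063/144000000 rad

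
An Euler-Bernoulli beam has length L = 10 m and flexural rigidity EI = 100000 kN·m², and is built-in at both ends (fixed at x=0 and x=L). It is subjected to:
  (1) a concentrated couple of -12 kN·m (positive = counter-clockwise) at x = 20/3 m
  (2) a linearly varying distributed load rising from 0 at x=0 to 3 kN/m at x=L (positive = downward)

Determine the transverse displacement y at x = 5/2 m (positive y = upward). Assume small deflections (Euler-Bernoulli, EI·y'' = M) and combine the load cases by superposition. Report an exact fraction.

Load 1 — applied couple M₀=-12 kN·m at a=20/3 m (b=L-a=10/3):
  y_1 = (R_Ax³/6 - M_Ax²/2)/EI  [x≤a] with R_A=-8/5, M_A=-4 = ((-8/5)·(5/2)³/6 - (-4)·(5/2)²/2)/100000 = 1/12000 m
Load 2 — triangular load w₀=3 kN/m (0→w₀ over full span):
  y_2 = -w₀x²(L-x)²(x+2L)/(120LEI) = -3·(5/2)²·(10-(5/2))²·((5/2)+2·10)/(120·10·100000) = -81/409600 m
Superposition: y = Σ y_i = -703/6144000 m ≈ -0.000114 m

y(5/2) = -703/6144000 m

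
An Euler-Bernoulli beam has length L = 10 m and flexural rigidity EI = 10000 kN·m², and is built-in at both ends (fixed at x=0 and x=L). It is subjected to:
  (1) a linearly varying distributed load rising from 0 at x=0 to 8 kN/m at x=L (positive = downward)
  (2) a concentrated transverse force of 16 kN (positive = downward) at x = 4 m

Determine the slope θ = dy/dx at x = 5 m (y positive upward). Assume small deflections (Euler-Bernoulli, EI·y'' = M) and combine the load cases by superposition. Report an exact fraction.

θ(5) = 67/300000 rad

Load 1 — triangular load w₀=8 kN/m (0→w₀ over full span):
  θ_1 = -w₀(2x(L-x)(L-2x)(x+2L)+x²(L-x)²)/(120LEI) = -8·(2·5·(10-5)·(10-2·5)·(5+2·10)+5²·(10-5)²)/(120·10·10000) = -1/2400 rad
Load 2 — point force P=16 kN at a=4 m (b=L-a=6):
  θ_2 = Pa²(L-x)(2bL-(3b+a)(L-x))/(2L³EI)  [x>a] = 16·4²·(10-5)·(2·6·10-(3·6+4)·(10-5))/(2·10³·10000) = 2/3125 rad
Superposition: θ = Σ θ_i = 67/300000 rad ≈ 0.000223 rad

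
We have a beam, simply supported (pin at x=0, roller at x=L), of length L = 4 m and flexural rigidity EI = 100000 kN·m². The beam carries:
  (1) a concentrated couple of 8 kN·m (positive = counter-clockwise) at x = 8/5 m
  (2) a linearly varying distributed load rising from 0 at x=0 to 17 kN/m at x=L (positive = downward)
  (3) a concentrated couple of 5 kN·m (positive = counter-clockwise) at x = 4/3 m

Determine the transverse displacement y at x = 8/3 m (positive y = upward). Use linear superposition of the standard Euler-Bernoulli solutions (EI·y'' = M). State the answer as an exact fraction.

y(8/3) = -45551/227812500 m

Load 1 — applied couple M₀=8 kN·m at a=8/5 m (b=L-a=12/5):
  y_1 = (M₀x³/(6L)-M₀(x-a)²/2+C₁x)/EI  [x>a] with C₁=M₀(3b²-L²)/(6L)=32/75 = (8·(8/3)³/(6·4)-8·((8/3)-(8/5))²/2+(32/75)·(8/3))/100000 = 184/6328125 m
Load 2 — triangular load w₀=17 kN/m (0→w₀ over full span):
  y_2 = -w₀x(7L⁴-10L²x²+3x⁴)/(360LEI) = -17·(8/3)·(7·4⁴-10·4²·(8/3)²+3·(8/3)⁴)/(360·4·100000) = -578/2278125 m
Load 3 — applied couple M₀=5 kN·m at a=4/3 m (b=L-a=8/3):
  y_3 = (M₀x³/(6L)-M₀(x-a)²/2+C₁x)/EI  [x>a] with C₁=M₀(3b²-L²)/(6L)=10/9 = (5·(8/3)³/(6·4)-5·((8/3)-(4/3))²/2+(10/9)·(8/3))/100000 = 1/40500 m
Superposition: y = Σ y_i = -45551/227812500 m ≈ -0.000200 m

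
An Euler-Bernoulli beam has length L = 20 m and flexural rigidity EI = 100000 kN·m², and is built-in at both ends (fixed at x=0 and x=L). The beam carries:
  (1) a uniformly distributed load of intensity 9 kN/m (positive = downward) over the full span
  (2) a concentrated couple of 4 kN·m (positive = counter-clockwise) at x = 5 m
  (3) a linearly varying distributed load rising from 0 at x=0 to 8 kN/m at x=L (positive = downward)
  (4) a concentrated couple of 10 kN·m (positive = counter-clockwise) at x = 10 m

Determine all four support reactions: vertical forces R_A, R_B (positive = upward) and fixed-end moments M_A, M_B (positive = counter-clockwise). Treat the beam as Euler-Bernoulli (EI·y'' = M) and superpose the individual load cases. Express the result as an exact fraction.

Load 1 — uniform load w=9 kN/m over full span:
  R_A = wL/2 = 9·20/2 = 90 kN
  M_A = wL²/12 = 9·20²/12 = 300 kN·m
  R_B = wL/2 = 9·20/2 = 90 kN
  M_B = -wL²/12 = -9·20²/12 = -300 kN·m
Load 2 — applied couple M₀=4 kN·m at a=5 m (b=L-a=15):
  R_A = 6M₀ab/L³ = 6·4·5·15/20³ = 9/40 kN
  M_A = M₀b(2a-b)/L² = 4·15·(2·5-15)/20² = -3/4 kN·m
  R_B = -6M₀ab/L³ = -6·4·5·15/20³ = -9/40 kN
  M_B = M₀a(2b-a)/L² = 4·5·(2·15-5)/20² = 5/4 kN·m
Load 3 — triangular load w₀=8 kN/m (0→w₀ over full span):
  R_A = 3w₀L/20 = 3·8·20/20 = 24 kN
  M_A = w₀L²/30 = 8·20²/30 = 320/3 kN·m
  R_B = 7w₀L/20 = 7·8·20/20 = 56 kN
  M_B = -w₀L²/20 = -8·20²/20 = -160 kN·m
Load 4 — applied couple M₀=10 kN·m at a=10 m (b=L-a=10):
  R_A = 6M₀ab/L³ = 6·10·10·10/20³ = 3/4 kN
  M_A = M₀b(2a-b)/L² = 10·10·(2·10-10)/20² = 5/2 kN·m
  R_B = -6M₀ab/L³ = -6·10·10·10/20³ = -3/4 kN
  M_B = M₀a(2b-a)/L² = 10·10·(2·10-10)/20² = 5/2 kN·m
Superposition: R_A = 4599/40 kN, M_A = 4901/12 kN·m, R_B = 5801/40 kN, M_B = -1825/4 kN·m

R_A = 4599/40 kN, M_A = 4901/12 kN·m, R_B = 5801/40 kN, M_B = -1825/4 kN·m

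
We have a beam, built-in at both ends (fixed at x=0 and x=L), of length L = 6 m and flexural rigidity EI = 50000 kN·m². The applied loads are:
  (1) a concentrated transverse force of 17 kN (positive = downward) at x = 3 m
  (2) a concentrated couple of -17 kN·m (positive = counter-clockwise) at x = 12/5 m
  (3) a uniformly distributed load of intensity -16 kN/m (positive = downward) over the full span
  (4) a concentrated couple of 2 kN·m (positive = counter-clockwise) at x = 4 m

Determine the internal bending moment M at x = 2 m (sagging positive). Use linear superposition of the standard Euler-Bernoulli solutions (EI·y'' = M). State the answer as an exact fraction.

M(2) = -15883/900 kN·m

Load 1 — point force P=17 kN at a=3 m (b=L-a=3):
  M_1 = Pb²(3a+b)x/L³ - Pab²/L²  [x≤a] = 17·3²·(3·3+3)·2/6³ - 17·3·3²/6² = 17/4 kN·m
Load 2 — applied couple M₀=-17 kN·m at a=12/5 m (b=L-a=18/5):
  M_2 = R_Ax - M_A  [x≤a] with R_A=-102/25, M_A=-51/25 = (-102/25)·2 - (-51/25) = -153/25 kN·m
Load 3 — uniform load w=-16 kN/m over full span:
  M_3 = wLx/2 - wL²/12 - wx²/2 = (-16)·6·2/2 - (-16)·6²/12 - (-16)·2²/2 = -16 kN·m
Load 4 — applied couple M₀=2 kN·m at a=4 m (b=L-a=2):
  M_4 = R_Ax - M_A  [x≤a] with R_A=4/9, M_A=2/3 = (4/9)·2 - (2/3) = 2/9 kN·m
Superposition: M = Σ M_i = -15883/900 kN·m ≈ -17.647778 kN·m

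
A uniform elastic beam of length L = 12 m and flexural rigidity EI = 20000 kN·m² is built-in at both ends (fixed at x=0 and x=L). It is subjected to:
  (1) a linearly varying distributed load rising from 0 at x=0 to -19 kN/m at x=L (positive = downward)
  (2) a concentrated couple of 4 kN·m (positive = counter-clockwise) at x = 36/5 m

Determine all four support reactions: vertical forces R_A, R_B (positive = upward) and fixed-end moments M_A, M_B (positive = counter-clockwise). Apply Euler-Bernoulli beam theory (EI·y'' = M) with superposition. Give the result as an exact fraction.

R_A = -843/25 kN, M_A = -2248/25 kN·m, R_B = -2007/25 kN, M_B = 3432/25 kN·m

Load 1 — triangular load w₀=-19 kN/m (0→w₀ over full span):
  R_A = 3w₀L/20 = 3·(-19)·12/20 = -171/5 kN
  M_A = w₀L²/30 = (-19)·12²/30 = -456/5 kN·m
  R_B = 7w₀L/20 = 7·(-19)·12/20 = -399/5 kN
  M_B = -w₀L²/20 = -(-19)·12²/20 = 684/5 kN·m
Load 2 — applied couple M₀=4 kN·m at a=36/5 m (b=L-a=24/5):
  R_A = 6M₀ab/L³ = 6·4·(36/5)·(24/5)/12³ = 12/25 kN
  M_A = M₀b(2a-b)/L² = 4·(24/5)·(2·(36/5)-(24/5))/12² = 32/25 kN·m
  R_B = -6M₀ab/L³ = -6·4·(36/5)·(24/5)/12³ = -12/25 kN
  M_B = M₀a(2b-a)/L² = 4·(36/5)·(2·(24/5)-(36/5))/12² = 12/25 kN·m
Superposition: R_A = -843/25 kN, M_A = -2248/25 kN·m, R_B = -2007/25 kN, M_B = 3432/25 kN·m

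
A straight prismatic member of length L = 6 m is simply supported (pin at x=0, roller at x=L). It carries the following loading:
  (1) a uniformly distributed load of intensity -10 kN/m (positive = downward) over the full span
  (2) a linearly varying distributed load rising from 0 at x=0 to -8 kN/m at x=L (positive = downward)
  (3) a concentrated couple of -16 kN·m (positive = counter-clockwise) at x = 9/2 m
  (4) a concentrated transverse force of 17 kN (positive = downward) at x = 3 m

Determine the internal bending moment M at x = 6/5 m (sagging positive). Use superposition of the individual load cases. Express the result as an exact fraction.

Load 1 — uniform load w=-10 kN/m over full span:
  M_1 = wx(L-x)/2 = (-10)·(6/5)·(6-(6/5))/2 = -144/5 kN·m
Load 2 — triangular load w₀=-8 kN/m (0→w₀ over full span):
  M_2 = w₀Lx/6 - w₀x³/(6L) = (-8)·6·(6/5)/6 - (-8)·(6/5)³/(6·6) = -1152/125 kN·m
Load 3 — applied couple M₀=-16 kN·m at a=9/2 m (b=L-a=3/2):
  M_3 = M₀x/L  [x≤a] = (-16)·(6/5)/6 = -16/5 kN·m
Load 4 — point force P=17 kN at a=3 m (b=L-a=3):
  M_4 = Pbx/L  [x≤a] = 17·3·(6/5)/6 = 51/5 kN·m
Superposition: M = Σ M_i = -3877/125 kN·m ≈ -31.016000 kN·m

M(6/5) = -3877/125 kN·m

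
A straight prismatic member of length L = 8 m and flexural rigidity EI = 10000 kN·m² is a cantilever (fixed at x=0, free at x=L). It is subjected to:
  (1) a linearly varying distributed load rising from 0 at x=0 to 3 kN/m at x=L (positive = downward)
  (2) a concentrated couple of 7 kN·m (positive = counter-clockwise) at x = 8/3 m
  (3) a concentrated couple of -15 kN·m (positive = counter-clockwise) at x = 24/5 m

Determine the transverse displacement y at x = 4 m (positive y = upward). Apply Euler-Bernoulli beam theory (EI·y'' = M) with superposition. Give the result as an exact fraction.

Load 1 — triangular load w₀=3 kN/m (0→w₀ over full span):
  y_1 = (w₀Lx³/12-w₀L²x²/6-w₀x⁵/(120L))/EI = (3·8·4³/12-3·8²·4²/6-3·4⁵/(120·8))/10000 = -121/3125 m
Load 2 — applied couple M₀=7 kN·m at a=8/3 m (b=L-a=16/3):
  y_2 = M₀a(2x-a)/(2EI)  [x>a] = 7·(8/3)·(2·4-(8/3))/(2·10000) = 28/5625 m
Load 3 — applied couple M₀=-15 kN·m at a=24/5 m (b=L-a=16/5):
  y_3 = M₀x²/(2EI)  [x≤a] = (-15)·4²/(2·10000) = -3/250 m
Superposition: y = Σ y_i = -2573/56250 m ≈ -0.045742 m

y(4) = -2573/56250 m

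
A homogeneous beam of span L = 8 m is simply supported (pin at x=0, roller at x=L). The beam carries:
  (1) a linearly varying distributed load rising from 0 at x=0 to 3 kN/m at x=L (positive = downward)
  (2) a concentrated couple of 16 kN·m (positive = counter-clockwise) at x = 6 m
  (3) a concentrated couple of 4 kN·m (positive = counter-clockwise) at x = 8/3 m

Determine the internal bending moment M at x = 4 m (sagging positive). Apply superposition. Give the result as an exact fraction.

Load 1 — triangular load w₀=3 kN/m (0→w₀ over full span):
  M_1 = w₀Lx/6 - w₀x³/(6L) = 3·8·4/6 - 3·4³/(6·8) = 12 kN·m
Load 2 — applied couple M₀=16 kN·m at a=6 m (b=L-a=2):
  M_2 = M₀x/L  [x≤a] = 16·4/8 = 8 kN·m
Load 3 — applied couple M₀=4 kN·m at a=8/3 m (b=L-a=16/3):
  M_3 = M₀x/L - M₀  [x>a] = 4·4/8 - 4 = -2 kN·m
Superposition: M = Σ M_i = 18 kN·m ≈ 18.000000 kN·m

M(4) = 18 kN·m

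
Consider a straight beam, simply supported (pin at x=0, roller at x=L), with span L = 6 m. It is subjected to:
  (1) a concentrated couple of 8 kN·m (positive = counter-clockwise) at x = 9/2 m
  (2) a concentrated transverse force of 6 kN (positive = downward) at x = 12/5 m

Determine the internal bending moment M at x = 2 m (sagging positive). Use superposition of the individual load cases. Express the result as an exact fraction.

Load 1 — applied couple M₀=8 kN·m at a=9/2 m (b=L-a=3/2):
  M_1 = M₀x/L  [x≤a] = 8·2/6 = 8/3 kN·m
Load 2 — point force P=6 kN at a=12/5 m (b=L-a=18/5):
  M_2 = Pbx/L  [x≤a] = 6·(18/5)·2/6 = 36/5 kN·m
Superposition: M = Σ M_i = 148/15 kN·m ≈ 9.866667 kN·m

M(2) = 148/15 kN·m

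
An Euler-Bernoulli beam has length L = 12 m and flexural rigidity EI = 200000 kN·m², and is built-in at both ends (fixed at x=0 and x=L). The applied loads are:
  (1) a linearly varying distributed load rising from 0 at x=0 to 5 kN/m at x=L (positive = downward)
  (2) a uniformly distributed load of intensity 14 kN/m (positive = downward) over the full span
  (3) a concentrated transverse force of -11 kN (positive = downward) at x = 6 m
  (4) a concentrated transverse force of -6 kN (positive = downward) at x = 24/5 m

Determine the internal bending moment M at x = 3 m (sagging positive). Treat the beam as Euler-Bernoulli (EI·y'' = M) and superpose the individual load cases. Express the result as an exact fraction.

Load 1 — triangular load w₀=5 kN/m (0→w₀ over full span):
  M_1 = 3w₀Lx/20 - w₀L²/30 - w₀x³/(6L) = 3·5·12·3/20 - 5·12²/30 - 5·3³/(6·12) = 9/8 kN·m
Load 2 — uniform load w=14 kN/m over full span:
  M_2 = wLx/2 - wL²/12 - wx²/2 = 14·12·3/2 - 14·12²/12 - 14·3²/2 = 21 kN·m
Load 3 — point force P=-11 kN at a=6 m (b=L-a=6):
  M_3 = Pb²(3a+b)x/L³ - Pab²/L²  [x≤a] = (-11)·6²·(3·6+6)·3/12³ - (-11)·6·6²/12² = 0 kN·m
Load 4 — point force P=-6 kN at a=24/5 m (b=L-a=36/5):
  M_4 = Pb²(3a+b)x/L³ - Pab²/L²  [x≤a] = (-6)·(36/5)²·(3·(24/5)+(36/5))·3/12³ - (-6)·(24/5)·(36/5)²/12² = -162/125 kN·m
Superposition: M = Σ M_i = 20829/1000 kN·m ≈ 20.829000 kN·m

M(3) = 20829/1000 kN·m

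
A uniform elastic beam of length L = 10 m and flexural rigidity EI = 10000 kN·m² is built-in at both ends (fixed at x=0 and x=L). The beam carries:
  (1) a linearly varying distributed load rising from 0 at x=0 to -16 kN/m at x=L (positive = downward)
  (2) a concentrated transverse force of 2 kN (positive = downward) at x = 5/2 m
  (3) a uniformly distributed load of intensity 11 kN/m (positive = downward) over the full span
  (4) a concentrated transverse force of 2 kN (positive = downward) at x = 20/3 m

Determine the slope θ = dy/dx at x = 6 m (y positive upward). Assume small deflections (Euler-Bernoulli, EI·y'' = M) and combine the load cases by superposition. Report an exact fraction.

θ(6) = 3617/1800000 rad

Load 1 — triangular load w₀=-16 kN/m (0→w₀ over full span):
  θ_1 = -w₀(2x(L-x)(L-2x)(x+2L)+x²(L-x)²)/(120LEI) = -(-16)·(2·6·(10-6)·(10-2·6)·(6+2·10)+6²·(10-6)²)/(120·10·10000) = -8/3125 rad
Load 2 — point force P=2 kN at a=5/2 m (b=L-a=15/2):
  θ_2 = Pa²(L-x)(2bL-(3b+a)(L-x))/(2L³EI)  [x>a] = 2·(5/2)²·(10-6)·(2·(15/2)·10-(3·(15/2)+(5/2))·(10-6))/(2·10³·10000) = 1/8000 rad
Load 3 — uniform load w=11 kN/m over full span:
  θ_3 = -wx(L-x)(L-2x)/(12EI) = -11·6·(10-6)·(10-2·6)/(12·10000) = 11/2500 rad
Load 4 — point force P=2 kN at a=20/3 m (b=L-a=10/3):
  θ_4 = -Pb²x(2aL-(3a+b)x)/(2L³EI)  [x≤a] = -2·(10/3)²·6·(2·(20/3)·10-(3·(20/3)+(10/3))·6)/(2·10³·10000) = 1/22500 rad
Superposition: θ = Σ θ_i = 3617/1800000 rad ≈ 0.002009 rad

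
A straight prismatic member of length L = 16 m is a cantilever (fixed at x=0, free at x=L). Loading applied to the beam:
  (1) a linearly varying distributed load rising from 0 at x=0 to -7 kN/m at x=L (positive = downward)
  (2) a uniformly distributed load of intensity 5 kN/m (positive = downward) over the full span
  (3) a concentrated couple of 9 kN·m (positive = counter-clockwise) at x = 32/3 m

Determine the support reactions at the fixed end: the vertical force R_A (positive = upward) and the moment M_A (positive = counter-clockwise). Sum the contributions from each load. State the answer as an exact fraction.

R_A = 24 kN, M_A = 101/3 kN·m

Load 1 — triangular load w₀=-7 kN/m (0→w₀ over full span):
  R_A = w₀L/2 = (-7)·16/2 = -56 kN
  M_A = w₀L²/3 = (-7)·16²/3 = -1792/3 kN·m
Load 2 — uniform load w=5 kN/m over full span:
  R_A = wL = 5·16 = 80 kN
  M_A = wL²/2 = 5·16²/2 = 640 kN·m
Load 3 — applied couple M₀=9 kN·m at a=32/3 m (b=L-a=16/3):
  R_A = 0 kN
  M_A = -M₀ = -9 kN·m
Superposition: R_A = 24 kN, M_A = 101/3 kN·m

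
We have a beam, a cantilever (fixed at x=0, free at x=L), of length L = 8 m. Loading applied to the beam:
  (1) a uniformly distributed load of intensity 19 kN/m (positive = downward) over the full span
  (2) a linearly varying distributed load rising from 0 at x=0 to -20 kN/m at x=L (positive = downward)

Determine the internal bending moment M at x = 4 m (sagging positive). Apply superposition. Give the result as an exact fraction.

M(4) = -56/3 kN·m

Load 1 — uniform load w=19 kN/m over full span:
  M_1 = -w(L-x)²/2 = -19·(8-4)²/2 = -152 kN·m
Load 2 — triangular load w₀=-20 kN/m (0→w₀ over full span):
  M_2 = w₀Lx/2 - w₀L²/3 - w₀x³/(6L) = (-20)·8·4/2 - (-20)·8²/3 - (-20)·4³/(6·8) = 400/3 kN·m
Superposition: M = Σ M_i = -56/3 kN·m ≈ -18.666667 kN·m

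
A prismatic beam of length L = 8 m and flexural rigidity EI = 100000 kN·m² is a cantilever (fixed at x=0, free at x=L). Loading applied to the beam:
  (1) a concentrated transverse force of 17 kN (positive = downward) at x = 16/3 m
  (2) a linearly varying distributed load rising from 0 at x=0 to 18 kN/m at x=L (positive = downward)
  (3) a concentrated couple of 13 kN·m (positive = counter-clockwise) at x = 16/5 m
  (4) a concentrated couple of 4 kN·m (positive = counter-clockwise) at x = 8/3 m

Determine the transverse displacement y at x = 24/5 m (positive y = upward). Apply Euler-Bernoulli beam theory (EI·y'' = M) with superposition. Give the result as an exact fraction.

y(24/5) = -16283452/439453125 m

Load 1 — point force P=17 kN at a=16/3 m (b=L-a=8/3):
  y_1 = -Px²(3a-x)/(6EI)  [x≤a] = -17·(24/5)²·(3·(16/3)-(24/5))/(6·100000) = -2856/390625 m
Load 2 — triangular load w₀=18 kN/m (0→w₀ over full span):
  y_2 = (w₀Lx³/12-w₀L²x²/6-w₀x⁵/(120L))/EI = (18·8·(24/5)³/12-18·8²·(24/5)²/6-18·(24/5)⁵/(120·8))/100000 = -1535328/48828125 m
Load 3 — applied couple M₀=13 kN·m at a=16/5 m (b=L-a=24/5):
  y_3 = M₀a(2x-a)/(2EI)  [x>a] = 13·(16/5)·(2·(24/5)-(16/5))/(2·100000) = 104/78125 m
Load 4 — applied couple M₀=4 kN·m at a=8/3 m (b=L-a=16/3):
  y_4 = M₀a(2x-a)/(2EI)  [x>a] = 4·(8/3)·(2·(24/5)-(8/3))/(2·100000) = 52/140625 m
Superposition: y = Σ y_i = -16283452/439453125 m ≈ -0.037054 m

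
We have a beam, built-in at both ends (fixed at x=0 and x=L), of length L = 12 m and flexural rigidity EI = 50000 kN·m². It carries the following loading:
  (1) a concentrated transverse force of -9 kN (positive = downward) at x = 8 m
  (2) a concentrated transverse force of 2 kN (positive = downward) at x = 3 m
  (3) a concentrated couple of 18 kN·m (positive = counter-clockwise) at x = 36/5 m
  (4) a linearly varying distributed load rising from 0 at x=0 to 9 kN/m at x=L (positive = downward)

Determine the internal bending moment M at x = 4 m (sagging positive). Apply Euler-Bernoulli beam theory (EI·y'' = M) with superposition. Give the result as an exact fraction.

Load 1 — point force P=-9 kN at a=8 m (b=L-a=4):
  M_1 = Pb²(3a+b)x/L³ - Pab²/L²  [x≤a] = (-9)·4²·(3·8+4)·4/12³ - (-9)·8·4²/12² = -4/3 kN·m
Load 2 — point force P=2 kN at a=3 m (b=L-a=9):
  M_2 = Pa²(a+3b)(L-x)/L³ - Pa²b/L²  [x>a] = 2·3²·(3+3·9)·(12-4)/12³ - 2·3²·9/12² = 11/8 kN·m
Load 3 — applied couple M₀=18 kN·m at a=36/5 m (b=L-a=24/5):
  M_3 = R_Ax - M_A  [x≤a] with R_A=54/25, M_A=144/25 = (54/25)·4 - (144/25) = 72/25 kN·m
Load 4 — triangular load w₀=9 kN/m (0→w₀ over full span):
  M_4 = 3w₀Lx/20 - w₀L²/30 - w₀x³/(6L) = 3·9·12·4/20 - 9·12²/30 - 9·4³/(6·12) = 68/5 kN·m
Superposition: M = Σ M_i = 9913/600 kN·m ≈ 16.521667 kN·m

M(4) = 9913/600 kN·m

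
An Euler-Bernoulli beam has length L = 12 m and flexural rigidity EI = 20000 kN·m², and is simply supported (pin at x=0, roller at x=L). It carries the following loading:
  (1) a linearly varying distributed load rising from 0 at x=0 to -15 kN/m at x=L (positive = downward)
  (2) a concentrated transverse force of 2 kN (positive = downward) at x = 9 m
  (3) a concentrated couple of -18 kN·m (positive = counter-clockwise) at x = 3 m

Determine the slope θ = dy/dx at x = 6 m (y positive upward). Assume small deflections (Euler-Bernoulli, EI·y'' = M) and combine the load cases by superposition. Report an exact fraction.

Load 1 — triangular load w₀=-15 kN/m (0→w₀ over full span):
  θ_1 = -w₀(7L⁴-30L²x²+15x⁴)/(360LEI) = -(-15)·(7·12⁴-30·12²·6²+15·6⁴)/(360·12·20000) = 63/40000 rad
Load 2 — point force P=2 kN at a=9 m (b=L-a=3):
  θ_2 = -Pb(L²-b²-3x²)/(6LEI)  [x≤a] = -2·3·(12²-3²-3·6²)/(6·12·20000) = -9/80000 rad
Load 3 — applied couple M₀=-18 kN·m at a=3 m (b=L-a=9):
  θ_3 = (M₀x²/(2L)-M₀(x-a)+C₁)/EI  [x>a] with C₁=M₀(3b²-L²)/(6L)=-99/4 = ((-18)·6²/(2·12)-(-18)·(6-3)+(-99/4))/20000 = 9/80000 rad
Superposition: θ = Σ θ_i = 63/40000 rad ≈ 0.001575 rad

θ(6) = 63/40000 rad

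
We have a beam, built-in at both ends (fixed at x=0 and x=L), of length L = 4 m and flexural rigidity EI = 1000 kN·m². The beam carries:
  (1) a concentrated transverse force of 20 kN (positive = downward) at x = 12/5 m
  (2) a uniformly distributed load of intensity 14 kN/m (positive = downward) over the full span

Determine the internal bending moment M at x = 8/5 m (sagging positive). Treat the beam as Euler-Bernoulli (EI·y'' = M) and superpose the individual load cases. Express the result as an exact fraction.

M(8/5) = 4424/375 kN·m

Load 1 — point force P=20 kN at a=12/5 m (b=L-a=8/5):
  M_1 = Pb²(3a+b)x/L³ - Pab²/L²  [x≤a] = 20·(8/5)²·(3·(12/5)+(8/5))·(8/5)/4³ - 20·(12/5)·(8/5)²/4² = 448/125 kN·m
Load 2 — uniform load w=14 kN/m over full span:
  M_2 = wLx/2 - wL²/12 - wx²/2 = 14·4·(8/5)/2 - 14·4²/12 - 14·(8/5)²/2 = 616/75 kN·m
Superposition: M = Σ M_i = 4424/375 kN·m ≈ 11.797333 kN·m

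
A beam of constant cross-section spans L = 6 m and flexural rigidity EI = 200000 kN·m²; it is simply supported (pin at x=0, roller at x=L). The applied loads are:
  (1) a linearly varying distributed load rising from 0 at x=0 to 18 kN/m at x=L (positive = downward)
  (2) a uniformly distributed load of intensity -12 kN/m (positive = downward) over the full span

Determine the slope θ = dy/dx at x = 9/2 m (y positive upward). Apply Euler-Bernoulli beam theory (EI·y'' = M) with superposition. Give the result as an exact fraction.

Load 1 — triangular load w₀=18 kN/m (0→w₀ over full span):
  θ_1 = -w₀(7L⁴-30L²x²+15x⁴)/(360LEI) = -18·(7·6⁴-30·6²·(9/2)²+15·(9/2)⁴)/(360·6·200000) = 35451/128000000 rad
Load 2 — uniform load w=-12 kN/m over full span:
  θ_2 = -w(L³-6Lx²+4x³)/(24EI) = -(-12)·(6³-6·6·(9/2)²+4·(9/2)³)/(24·200000) = -297/800000 rad
Superposition: θ = Σ θ_i = -12069/128000000 rad ≈ -0.000094 rad

θ(9/2) = -12069/128000000 rad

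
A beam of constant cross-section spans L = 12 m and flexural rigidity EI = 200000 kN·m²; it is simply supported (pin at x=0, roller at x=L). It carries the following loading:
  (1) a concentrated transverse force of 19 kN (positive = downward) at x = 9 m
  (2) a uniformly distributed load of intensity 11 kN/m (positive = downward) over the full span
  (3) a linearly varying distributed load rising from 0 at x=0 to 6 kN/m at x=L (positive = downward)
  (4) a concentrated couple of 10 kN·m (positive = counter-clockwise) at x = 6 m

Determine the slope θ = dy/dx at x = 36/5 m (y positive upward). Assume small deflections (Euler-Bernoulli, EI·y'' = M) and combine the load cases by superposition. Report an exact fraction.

Load 1 — point force P=19 kN at a=9 m (b=L-a=3):
  θ_1 = -Pb(L²-b²-3x²)/(6LEI)  [x≤a] = -19·3·(12²-3²-3·(36/5)²)/(6·12·200000) = 3249/40000000 rad
Load 2 — uniform load w=11 kN/m over full span:
  θ_2 = -w(L³-6Lx²+4x³)/(24EI) = -11·(12³-6·12·(36/5)²+4·(36/5)³)/(24·200000) = 3663/3125000 rad
Load 3 — triangular load w₀=6 kN/m (0→w₀ over full span):
  θ_3 = -w₀(7L⁴-30L²x²+15x⁴)/(360LEI) = -6·(7·12⁴-30·12²·(36/5)²+15·(36/5)⁴)/(360·12·200000) = 522/1953125 rad
Load 4 — applied couple M₀=10 kN·m at a=6 m (b=L-a=6):
  θ_4 = (M₀x²/(2L)-M₀(x-a)+C₁)/EI  [x>a] with C₁=M₀(3b²-L²)/(6L)=-5 = (10·(36/5)²/(2·12)-10·((36/5)-6)+(-5))/200000 = 23/1000000 rad
Superposition: θ = Σ θ_i = 1543649/1000000000 rad ≈ 0.001544 rad

θ(36/5) = 1543649/1000000000 rad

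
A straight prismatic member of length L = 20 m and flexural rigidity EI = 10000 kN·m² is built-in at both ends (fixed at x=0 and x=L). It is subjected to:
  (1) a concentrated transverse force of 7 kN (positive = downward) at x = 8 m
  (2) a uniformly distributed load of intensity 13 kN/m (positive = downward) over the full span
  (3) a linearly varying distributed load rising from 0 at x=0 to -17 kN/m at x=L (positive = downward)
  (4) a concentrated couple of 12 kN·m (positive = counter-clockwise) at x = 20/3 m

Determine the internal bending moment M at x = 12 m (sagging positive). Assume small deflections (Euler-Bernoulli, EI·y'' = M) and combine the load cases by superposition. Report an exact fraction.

Load 1 — point force P=7 kN at a=8 m (b=L-a=12):
  M_1 = Pa²(a+3b)(L-x)/L³ - Pa²b/L²  [x>a] = 7·8²·(8+3·12)·(20-12)/20³ - 7·8²·12/20² = 784/125 kN·m
Load 2 — uniform load w=13 kN/m over full span:
  M_2 = wLx/2 - wL²/12 - wx²/2 = 13·20·12/2 - 13·20²/12 - 13·12²/2 = 572/3 kN·m
Load 3 — triangular load w₀=-17 kN/m (0→w₀ over full span):
  M_3 = 3w₀Lx/20 - w₀L²/30 - w₀x³/(6L) = 3·(-17)·20·12/20 - (-17)·20²/30 - (-17)·12³/(6·20) = -2108/15 kN·m
Load 4 — applied couple M₀=12 kN·m at a=20/3 m (b=L-a=40/3):
  M_4 = R_Ax - M_A - M₀  [x>a] with R_A=4/5, M_A=0 = (4/5)·12 - 0 - 12 = -12/5 kN·m
Superposition: M = Σ M_i = 20252/375 kN·m ≈ 54.005333 kN·m

M(12) = 20252/375 kN·m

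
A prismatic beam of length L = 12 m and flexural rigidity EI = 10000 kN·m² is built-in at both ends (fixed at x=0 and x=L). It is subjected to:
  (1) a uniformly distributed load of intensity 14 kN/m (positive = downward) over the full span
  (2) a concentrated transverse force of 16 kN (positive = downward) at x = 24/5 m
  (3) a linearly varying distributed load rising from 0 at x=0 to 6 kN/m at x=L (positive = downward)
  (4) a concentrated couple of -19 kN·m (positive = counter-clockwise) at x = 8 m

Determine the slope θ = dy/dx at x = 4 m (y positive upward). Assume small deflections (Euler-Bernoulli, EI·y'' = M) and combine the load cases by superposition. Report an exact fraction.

θ(4) = -57001/2812500 rad

Load 1 — uniform load w=14 kN/m over full span:
  θ_1 = -wx(L-x)(L-2x)/(12EI) = -14·4·(12-4)·(12-2·4)/(12·10000) = -28/1875 rad
Load 2 — point force P=16 kN at a=24/5 m (b=L-a=36/5):
  θ_2 = -Pb²x(2aL-(3a+b)x)/(2L³EI)  [x≤a] = -16·(36/5)²·4·(2·(24/5)·12-(3·(24/5)+(36/5))·4)/(2·12³·10000) = -216/78125 rad
Load 3 — triangular load w₀=6 kN/m (0→w₀ over full span):
  θ_3 = -w₀(2x(L-x)(L-2x)(x+2L)+x²(L-x)²)/(120LEI) = -6·(2·4·(12-4)·(12-2·4)·(4+2·12)+4²·(12-4)²)/(120·12·10000) = -32/9375 rad
Load 4 — applied couple M₀=-19 kN·m at a=8 m (b=L-a=4):
  θ_4 = (R_Ax²/2 - M_Ax)/EI  [x≤a] with R_A=-19/9, M_A=-19/3 = ((-19/9)·4²/2 - (-19/3)·4)/10000 = 19/22500 rad
Superposition: θ = Σ θ_i = -57001/2812500 rad ≈ -0.020267 rad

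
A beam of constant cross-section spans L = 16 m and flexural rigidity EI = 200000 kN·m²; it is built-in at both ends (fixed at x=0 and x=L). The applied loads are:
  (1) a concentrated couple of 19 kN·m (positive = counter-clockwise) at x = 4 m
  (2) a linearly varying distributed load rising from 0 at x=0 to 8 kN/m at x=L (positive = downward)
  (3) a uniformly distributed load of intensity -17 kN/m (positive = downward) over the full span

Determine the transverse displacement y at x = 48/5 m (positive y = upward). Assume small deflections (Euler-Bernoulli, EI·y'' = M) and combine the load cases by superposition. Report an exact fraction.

y(48/5) = 1016987/97656250 m

Load 1 — applied couple M₀=19 kN·m at a=4 m (b=L-a=12):
  y_1 = (R_Ax³/6 - M_Ax²/2 - M₀(x-a)²/2)/EI  [x>a] with R_A=171/128, M_A=-57/16 = ((171/128)·(48/5)³/6 - (-57/16)·(48/5)²/2 - 19·((48/5)-4)²/2)/200000 = 247/781250 m
Load 2 — triangular load w₀=8 kN/m (0→w₀ over full span):
  y_2 = -w₀x²(L-x)²(x+2L)/(120LEI) = -8·(48/5)²·(16-(48/5))²·((48/5)+2·16)/(120·16·200000) = -159744/48828125 m
Load 3 — uniform load w=-17 kN/m over full span:
  y_3 = -wx²(L-x)²/(24EI) = -(-17)·(48/5)²·(16-(48/5))²/(24·200000) = 26112/1953125 m
Superposition: y = Σ y_i = 1016987/97656250 m ≈ 0.010414 m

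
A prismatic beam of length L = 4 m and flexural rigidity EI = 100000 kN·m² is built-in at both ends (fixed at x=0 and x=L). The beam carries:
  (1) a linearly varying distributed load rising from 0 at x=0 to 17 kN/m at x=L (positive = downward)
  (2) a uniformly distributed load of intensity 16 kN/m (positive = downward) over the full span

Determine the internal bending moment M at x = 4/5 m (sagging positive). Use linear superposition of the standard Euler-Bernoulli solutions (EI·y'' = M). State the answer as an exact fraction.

M(4/5) = -796/375 kN·m

Load 1 — triangular load w₀=17 kN/m (0→w₀ over full span):
  M_1 = 3w₀Lx/20 - w₀L²/30 - w₀x³/(6L) = 3·17·4·(4/5)/20 - 17·4²/30 - 17·(4/5)³/(6·4) = -476/375 kN·m
Load 2 — uniform load w=16 kN/m over full span:
  M_2 = wLx/2 - wL²/12 - wx²/2 = 16·4·(4/5)/2 - 16·4²/12 - 16·(4/5)²/2 = -64/75 kN·m
Superposition: M = Σ M_i = -796/375 kN·m ≈ -2.122667 kN·m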